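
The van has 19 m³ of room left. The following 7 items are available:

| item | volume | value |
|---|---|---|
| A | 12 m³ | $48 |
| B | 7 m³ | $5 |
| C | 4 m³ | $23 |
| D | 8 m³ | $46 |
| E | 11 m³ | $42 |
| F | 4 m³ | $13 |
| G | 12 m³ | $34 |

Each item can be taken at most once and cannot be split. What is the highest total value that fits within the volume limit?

Check high-value combinations within 19 m³:
- D+E: volume 8+11=19, value 46+42=88
- C+D+F: volume 4+8+4=16, value 23+46+13=82
- C+E+F: volume 4+11+4=19, value 23+42+13=78
- B+C+D: volume 7+4+8=19, value 5+23+46=74
- A+C: volume 12+4=16, value 48+23=71
Best: $88.

$88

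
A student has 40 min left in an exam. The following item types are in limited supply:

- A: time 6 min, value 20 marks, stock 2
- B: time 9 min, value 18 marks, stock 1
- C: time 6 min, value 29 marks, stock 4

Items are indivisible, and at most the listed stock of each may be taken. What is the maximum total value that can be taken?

Best selections within time 40 and stock limits:
- 2×A + 4×C: time 36, value 156
- 1×A + 1×B + 4×C: time 39, value 154
- 2×A + 1×B + 3×C: time 39, value 145
- 1×A + 4×C: time 30, value 136
Best: 156 marks.

156 marks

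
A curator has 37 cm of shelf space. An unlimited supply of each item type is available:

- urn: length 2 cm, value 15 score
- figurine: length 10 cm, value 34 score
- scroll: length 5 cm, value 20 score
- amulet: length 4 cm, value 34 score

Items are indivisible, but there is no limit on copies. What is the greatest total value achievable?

306 score

Best value-per-unit is amulet at 34/4, and filling with it alone uses length 9×4=36. No mix of the others beats 9×34 = 306.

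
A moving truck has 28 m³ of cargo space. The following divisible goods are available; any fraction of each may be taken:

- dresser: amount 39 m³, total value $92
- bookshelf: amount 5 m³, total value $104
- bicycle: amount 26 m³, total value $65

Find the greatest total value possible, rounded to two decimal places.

Take in order of value per unit:
- bookshelf (104/5 per unit): all 5 → value 104, running total 104.00
- bicycle (65/26 per unit): 23 of 26 → value 23×65/26 = 57.5000, running total 161.50
Total 161.50.

161.50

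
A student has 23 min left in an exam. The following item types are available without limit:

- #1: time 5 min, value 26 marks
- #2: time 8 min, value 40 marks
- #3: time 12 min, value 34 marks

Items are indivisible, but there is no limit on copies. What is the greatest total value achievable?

118 marks

Best value-per-unit is #1 at 26/5; filling with it alone gives 4×26 = 104.
Optimal mix: 3×#1 + 1×#2 → time 23, value 118.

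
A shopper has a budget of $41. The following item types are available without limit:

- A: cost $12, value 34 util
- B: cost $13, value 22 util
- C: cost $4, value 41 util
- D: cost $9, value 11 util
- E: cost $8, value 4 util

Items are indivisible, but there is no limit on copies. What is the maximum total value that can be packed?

410 util

Best value-per-unit is C at 41/4, and filling with it alone uses cost 10×4=40. No mix of the others beats 10×41 = 410.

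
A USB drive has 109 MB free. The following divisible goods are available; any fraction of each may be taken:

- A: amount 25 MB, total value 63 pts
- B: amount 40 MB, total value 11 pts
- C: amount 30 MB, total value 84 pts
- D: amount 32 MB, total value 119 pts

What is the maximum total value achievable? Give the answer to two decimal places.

272.05

Take in order of value per unit:
- D (119/32 per unit): all 32 → value 119, running total 119.00
- C (84/30 per unit): all 30 → value 84, running total 203.00
- A (63/25 per unit): all 25 → value 63, running total 266.00
- B (11/40 per unit): 22 of 40 → value 22×11/40 = 6.0500, running total 272.05
Total 272.05.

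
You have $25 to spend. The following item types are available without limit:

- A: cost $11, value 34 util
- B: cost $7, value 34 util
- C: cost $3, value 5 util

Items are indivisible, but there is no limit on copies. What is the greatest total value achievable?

107 util

Best value-per-unit is B at 34/7; filling with it alone gives 3×34 = 102.
Optimal mix: 3×B + 1×C → cost 24, value 107.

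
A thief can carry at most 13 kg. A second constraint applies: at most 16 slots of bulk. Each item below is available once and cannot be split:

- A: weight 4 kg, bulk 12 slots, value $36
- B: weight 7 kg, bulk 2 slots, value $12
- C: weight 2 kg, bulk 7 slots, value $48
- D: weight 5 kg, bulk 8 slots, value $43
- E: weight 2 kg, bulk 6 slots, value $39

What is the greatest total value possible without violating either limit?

$99

Feasible sets respecting both limits:
- B+C+E: weight 11, bulk 15, value 99
- C+D: weight 7, bulk 15, value 91
- C+E: weight 4, bulk 13, value 87
- D+E: weight 7, bulk 14, value 82
Best: $99.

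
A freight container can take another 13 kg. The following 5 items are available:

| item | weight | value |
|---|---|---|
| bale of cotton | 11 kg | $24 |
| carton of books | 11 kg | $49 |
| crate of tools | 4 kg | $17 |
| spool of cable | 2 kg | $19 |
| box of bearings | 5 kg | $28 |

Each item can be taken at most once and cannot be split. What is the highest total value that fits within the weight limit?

$68

Check high-value combinations within 13 kg:
- carton of books+spool of cable: weight 11+2=13, value 49+19=68
- crate of tools+spool of cable+box of bearings: weight 4+2+5=11, value 17+19+28=64
- carton of books: weight 11, value 49
- spool of cable+box of bearings: weight 2+5=7, value 19+28=47
Best: $68.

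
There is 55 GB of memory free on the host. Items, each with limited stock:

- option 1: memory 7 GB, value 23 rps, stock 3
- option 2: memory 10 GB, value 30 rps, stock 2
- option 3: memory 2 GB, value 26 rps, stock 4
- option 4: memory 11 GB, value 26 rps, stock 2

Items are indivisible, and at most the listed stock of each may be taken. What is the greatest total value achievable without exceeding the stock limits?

Best selections within memory 55 and stock limits:
- 2×option 1 + 2×option 2 + 4×option 3 + 1×option 4: memory 53, value 236
- 3×option 1 + 2×option 2 + 4×option 3: memory 49, value 233
Best: 236 rps.

236 rps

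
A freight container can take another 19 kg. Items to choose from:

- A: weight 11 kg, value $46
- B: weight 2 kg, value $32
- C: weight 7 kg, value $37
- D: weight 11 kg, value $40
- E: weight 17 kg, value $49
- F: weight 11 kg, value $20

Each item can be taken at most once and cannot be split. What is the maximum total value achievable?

$83

Check high-value combinations within 19 kg:
- A+C: weight 11+7=18, value 46+37=83
- B+E: weight 2+17=19, value 32+49=81
- A+B: weight 11+2=13, value 46+32=78
- C+D: weight 7+11=18, value 37+40=77
Best: $83.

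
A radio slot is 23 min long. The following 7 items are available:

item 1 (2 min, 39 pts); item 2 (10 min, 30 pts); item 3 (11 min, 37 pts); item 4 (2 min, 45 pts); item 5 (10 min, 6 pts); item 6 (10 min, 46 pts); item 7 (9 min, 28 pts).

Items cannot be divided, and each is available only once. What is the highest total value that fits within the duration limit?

Check high-value combinations within 23 min:
- item 1+item 4+item 6+item 7: duration 2+2+10+9=23, value 39+45+46+28=158
- item 1+item 2+item 4+item 7: duration 2+10+2+9=23, value 39+30+45+28=142
- item 1+item 4+item 6: duration 2+2+10=14, value 39+45+46=130
- item 3+item 4+item 6: duration 11+2+10=23, value 37+45+46=128
- item 1+item 3+item 6: duration 2+11+10=23, value 39+37+46=122
Best: 158 pts.

158 pts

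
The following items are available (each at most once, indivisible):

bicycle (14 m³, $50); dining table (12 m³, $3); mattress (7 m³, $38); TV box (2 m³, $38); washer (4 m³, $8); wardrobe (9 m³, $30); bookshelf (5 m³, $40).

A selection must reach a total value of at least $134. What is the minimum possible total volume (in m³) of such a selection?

23

Subsets with value ≥ 134, sorted by total volume:
- mattress+TV box+wardrobe+bookshelf: volume 23, value 146
- bicycle+TV box+washer+bookshelf: volume 25, value 136
Minimum volume: 23 m³.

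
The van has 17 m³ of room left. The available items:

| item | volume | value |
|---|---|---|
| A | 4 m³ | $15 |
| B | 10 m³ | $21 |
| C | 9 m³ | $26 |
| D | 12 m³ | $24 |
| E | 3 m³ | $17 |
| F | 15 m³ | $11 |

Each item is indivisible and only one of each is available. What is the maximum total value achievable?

$58

Check high-value combinations within 17 m³:
- A+C+E: volume 4+9+3=16, value 15+26+17=58
- A+B+E: volume 4+10+3=17, value 15+21+17=53
- C+E: volume 9+3=12, value 26+17=43
Best: $58.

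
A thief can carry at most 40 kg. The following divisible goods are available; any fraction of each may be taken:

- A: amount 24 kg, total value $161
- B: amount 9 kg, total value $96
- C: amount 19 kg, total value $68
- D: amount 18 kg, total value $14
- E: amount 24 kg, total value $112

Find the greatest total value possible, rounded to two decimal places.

Take in order of value per unit:
- B (96/9 per unit): all 9 → value 96, running total 96.00
- A (161/24 per unit): all 24 → value 161, running total 257.00
- E (112/24 per unit): 7 of 24 → value 7×112/24 = 32.6667, running total 289.67
Total 289.67.

289.67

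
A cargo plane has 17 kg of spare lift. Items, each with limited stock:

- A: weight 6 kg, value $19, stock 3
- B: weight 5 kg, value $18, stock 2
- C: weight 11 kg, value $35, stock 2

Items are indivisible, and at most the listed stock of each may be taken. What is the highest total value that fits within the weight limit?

$56

Best selections within weight 17 and stock limits:
- 2×A + 1×B: weight 17, value 56
- 1×A + 2×B: weight 16, value 55
Best: $56.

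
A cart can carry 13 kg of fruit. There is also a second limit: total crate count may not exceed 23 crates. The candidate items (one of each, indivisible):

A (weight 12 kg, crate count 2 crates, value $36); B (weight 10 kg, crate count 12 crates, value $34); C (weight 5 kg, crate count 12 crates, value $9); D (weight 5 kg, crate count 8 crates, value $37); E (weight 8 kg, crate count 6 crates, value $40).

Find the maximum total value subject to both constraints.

$77

Feasible sets respecting both limits:
- D+E: weight 13, crate count 14, value 77
- C+E: weight 13, crate count 18, value 49
- C+D: weight 10, crate count 20, value 46
Best: $77.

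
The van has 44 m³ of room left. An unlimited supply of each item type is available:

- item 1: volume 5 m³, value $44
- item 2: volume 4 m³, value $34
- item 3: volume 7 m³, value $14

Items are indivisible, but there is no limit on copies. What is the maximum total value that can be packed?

$386

Best value-per-unit is item 1 at 44/5; filling with it alone gives 8×44 = 352.
Optimal mix: 8×item 1 + 1×item 2 → volume 44, value 386.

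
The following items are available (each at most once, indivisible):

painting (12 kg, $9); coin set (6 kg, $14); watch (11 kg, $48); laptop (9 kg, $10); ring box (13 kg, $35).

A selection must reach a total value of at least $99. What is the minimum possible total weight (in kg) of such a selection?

39

Subsets with value ≥ 99, sorted by total weight:
- coin set+watch+laptop+ring box: weight 39, value 107
- painting+coin set+watch+ring box: weight 42, value 106
- painting+watch+laptop+ring box: weight 45, value 102
- painting+coin set+watch+laptop+ring box: weight 51, value 116
Minimum weight: 39 kg.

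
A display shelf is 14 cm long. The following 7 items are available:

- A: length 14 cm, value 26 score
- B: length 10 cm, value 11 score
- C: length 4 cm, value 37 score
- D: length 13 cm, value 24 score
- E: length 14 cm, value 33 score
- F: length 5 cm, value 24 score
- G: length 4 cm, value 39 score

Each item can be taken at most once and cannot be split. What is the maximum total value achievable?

Check high-value combinations within 14 cm:
- C+F+G: length 4+5+4=13, value 37+24+39=100
- C+G: length 4+4=8, value 37+39=76
- F+G: length 5+4=9, value 24+39=63
Best: 100 score.

100 score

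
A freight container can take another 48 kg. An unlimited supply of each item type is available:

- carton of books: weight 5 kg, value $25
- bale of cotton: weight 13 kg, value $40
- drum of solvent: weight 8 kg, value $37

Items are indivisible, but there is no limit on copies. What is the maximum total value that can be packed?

$237

Best value-per-unit is carton of books at 25/5; filling with it alone gives 9×25 = 225.
Optimal mix: 8×carton of books + 1×drum of solvent → weight 48, value 237.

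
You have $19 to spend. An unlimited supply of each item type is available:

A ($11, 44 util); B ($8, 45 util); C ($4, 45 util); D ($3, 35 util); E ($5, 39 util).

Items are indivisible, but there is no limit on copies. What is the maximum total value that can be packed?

220 util

Best value-per-unit is D at 35/3; filling with it alone gives 6×35 = 210.
Optimal mix: 1×C + 5×D → cost 19, value 220.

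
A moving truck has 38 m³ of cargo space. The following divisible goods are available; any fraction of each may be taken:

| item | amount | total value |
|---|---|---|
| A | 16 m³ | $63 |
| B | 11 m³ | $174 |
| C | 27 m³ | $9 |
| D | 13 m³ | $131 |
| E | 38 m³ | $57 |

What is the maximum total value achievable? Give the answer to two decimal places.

360.13

Take in order of value per unit:
- B (174/11 per unit): all 11 → value 174, running total 174.00
- D (131/13 per unit): all 13 → value 131, running total 305.00
- A (63/16 per unit): 14 of 16 → value 14×63/16 = 55.1250, running total 360.13
Total 360.13.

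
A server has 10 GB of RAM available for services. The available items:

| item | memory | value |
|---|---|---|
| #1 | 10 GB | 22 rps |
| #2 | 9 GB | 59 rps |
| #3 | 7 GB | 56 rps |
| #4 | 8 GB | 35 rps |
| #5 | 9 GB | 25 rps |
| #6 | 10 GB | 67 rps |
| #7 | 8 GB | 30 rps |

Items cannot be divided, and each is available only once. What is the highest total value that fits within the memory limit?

Check high-value combinations within 10 GB:
- #6: memory 10, value 67
- #2: memory 9, value 59
- #3: memory 7, value 56
- #4: memory 8, value 35
- #7: memory 8, value 30
Best: 67 rps.

67 rps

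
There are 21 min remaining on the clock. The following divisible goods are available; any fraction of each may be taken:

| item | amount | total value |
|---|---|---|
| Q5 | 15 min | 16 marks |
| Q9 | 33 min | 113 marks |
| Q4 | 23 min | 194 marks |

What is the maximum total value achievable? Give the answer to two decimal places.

Take in order of value per unit:
- Q4 (194/23 per unit): 21 of 23 → value 21×194/23 = 177.1304, running total 177.13
Total 177.13.

177.13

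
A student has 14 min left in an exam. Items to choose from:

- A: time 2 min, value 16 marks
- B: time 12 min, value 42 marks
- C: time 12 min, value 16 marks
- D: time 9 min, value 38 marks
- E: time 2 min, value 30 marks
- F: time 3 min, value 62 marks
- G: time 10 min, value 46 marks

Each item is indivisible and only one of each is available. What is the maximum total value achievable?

Check high-value combinations within 14 min:
- D+E+F: time 9+2+3=14, value 38+30+62=130
- A+D+F: time 2+9+3=14, value 16+38+62=116
- A+E+F: time 2+2+3=7, value 16+30+62=108
Best: 130 marks.

130 marks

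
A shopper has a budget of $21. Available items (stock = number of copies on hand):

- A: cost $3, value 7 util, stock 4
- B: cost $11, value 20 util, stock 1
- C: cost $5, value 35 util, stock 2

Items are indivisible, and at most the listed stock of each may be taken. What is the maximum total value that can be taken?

Best selections within cost 21 and stock limits:
- 3×A + 2×C: cost 19, value 91
- 1×B + 2×C: cost 21, value 90
Best: 91 util.

91 util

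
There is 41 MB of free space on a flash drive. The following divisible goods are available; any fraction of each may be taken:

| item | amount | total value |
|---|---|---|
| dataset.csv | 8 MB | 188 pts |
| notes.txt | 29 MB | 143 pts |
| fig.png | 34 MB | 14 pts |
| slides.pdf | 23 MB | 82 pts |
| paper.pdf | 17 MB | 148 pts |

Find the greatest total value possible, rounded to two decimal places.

414.90

Take in order of value per unit:
- dataset.csv (188/8 per unit): all 8 → value 188, running total 188.00
- paper.pdf (148/17 per unit): all 17 → value 148, running total 336.00
- notes.txt (143/29 per unit): 16 of 29 → value 16×143/29 = 78.8966, running total 414.90
Total 414.90.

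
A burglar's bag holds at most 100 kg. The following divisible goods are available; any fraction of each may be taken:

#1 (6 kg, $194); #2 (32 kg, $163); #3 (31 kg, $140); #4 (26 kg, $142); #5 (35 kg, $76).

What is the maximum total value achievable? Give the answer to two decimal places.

649.86

Take in order of value per unit:
- #1 (194/6 per unit): all 6 → value 194, running total 194.00
- #4 (142/26 per unit): all 26 → value 142, running total 336.00
- #2 (163/32 per unit): all 32 → value 163, running total 499.00
- #3 (140/31 per unit): all 31 → value 140, running total 639.00
- #5 (76/35 per unit): 5 of 35 → value 5×76/35 = 10.8571, running total 649.86
Total 649.86.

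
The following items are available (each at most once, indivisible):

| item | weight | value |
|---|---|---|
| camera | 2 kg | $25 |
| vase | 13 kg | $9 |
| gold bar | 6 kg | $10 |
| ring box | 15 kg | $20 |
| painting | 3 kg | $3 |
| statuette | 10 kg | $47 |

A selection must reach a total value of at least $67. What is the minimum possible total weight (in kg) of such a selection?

Subsets with value ≥ 67, sorted by total weight:
- camera+statuette: weight 12, value 72
- camera+painting+statuette: weight 15, value 75
- camera+gold bar+statuette: weight 18, value 82
- camera+gold bar+painting+statuette: weight 21, value 85
Minimum weight: 12 kg.

12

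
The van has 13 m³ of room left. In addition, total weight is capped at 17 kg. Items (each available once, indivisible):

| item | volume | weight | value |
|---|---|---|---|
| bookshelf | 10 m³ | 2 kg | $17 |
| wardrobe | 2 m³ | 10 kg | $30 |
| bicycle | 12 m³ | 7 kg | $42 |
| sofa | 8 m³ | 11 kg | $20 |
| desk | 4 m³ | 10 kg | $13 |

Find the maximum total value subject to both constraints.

$47

Feasible sets respecting both limits:
- bookshelf+wardrobe: volume 12, weight 12, value 47
- bicycle: volume 12, weight 7, value 42
- wardrobe: volume 2, weight 10, value 30
- sofa: volume 8, weight 11, value 20
Best: $47.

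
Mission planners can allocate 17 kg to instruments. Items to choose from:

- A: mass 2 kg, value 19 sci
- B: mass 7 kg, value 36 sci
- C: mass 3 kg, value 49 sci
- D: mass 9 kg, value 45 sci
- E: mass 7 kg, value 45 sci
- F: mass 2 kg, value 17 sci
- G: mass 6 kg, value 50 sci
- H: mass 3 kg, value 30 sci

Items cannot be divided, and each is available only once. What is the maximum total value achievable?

Check high-value combinations within 17 kg:
- A+C+F+G+H: mass 2+3+2+6+3=16, value 19+49+17+50+30=165
- A+C+E+F+H: mass 2+3+7+2+3=17, value 19+49+45+17+30=160
- A+B+C+F+H: mass 2+7+3+2+3=17, value 19+36+49+17+30=151
Best: 165 sci.

165 sci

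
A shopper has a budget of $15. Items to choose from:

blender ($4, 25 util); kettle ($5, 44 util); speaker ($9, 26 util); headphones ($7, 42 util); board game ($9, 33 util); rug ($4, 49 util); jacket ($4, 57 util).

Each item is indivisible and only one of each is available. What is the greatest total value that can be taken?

150 util

Check high-value combinations within $15:
- kettle+rug+jacket: cost 5+4+4=13, value 44+49+57=150
- headphones+rug+jacket: cost 7+4+4=15, value 42+49+57=148
- blender+rug+jacket: cost 4+4+4=12, value 25+49+57=131
- blender+kettle+jacket: cost 4+5+4=13, value 25+44+57=126
Best: 150 util.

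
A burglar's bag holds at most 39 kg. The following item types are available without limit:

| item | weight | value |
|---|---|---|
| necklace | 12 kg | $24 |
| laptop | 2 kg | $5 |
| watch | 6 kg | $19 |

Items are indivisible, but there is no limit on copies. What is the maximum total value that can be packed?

Best value-per-unit is watch at 19/6; filling with it alone gives 6×19 = 114.
Optimal mix: 1×laptop + 6×watch → weight 38, value 119.

$119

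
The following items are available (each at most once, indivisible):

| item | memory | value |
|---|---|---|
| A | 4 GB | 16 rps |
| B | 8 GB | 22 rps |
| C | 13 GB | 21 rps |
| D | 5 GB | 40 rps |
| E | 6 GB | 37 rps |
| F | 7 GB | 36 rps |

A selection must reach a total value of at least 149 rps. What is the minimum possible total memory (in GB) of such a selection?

Subsets with value ≥ 149, sorted by total memory:
- A+B+D+E+F: memory 30, value 151
- A+C+D+E+F: memory 35, value 150
- B+C+D+E+F: memory 39, value 156
Minimum memory: 30 GB.

30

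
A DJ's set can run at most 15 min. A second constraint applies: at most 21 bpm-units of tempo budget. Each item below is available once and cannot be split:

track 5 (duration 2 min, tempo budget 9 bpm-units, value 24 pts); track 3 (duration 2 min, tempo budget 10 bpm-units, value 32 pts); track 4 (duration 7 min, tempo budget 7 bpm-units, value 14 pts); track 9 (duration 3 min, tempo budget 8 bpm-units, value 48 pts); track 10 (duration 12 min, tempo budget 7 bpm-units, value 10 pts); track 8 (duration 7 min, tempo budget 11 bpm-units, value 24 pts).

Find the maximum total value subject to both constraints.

Feasible sets respecting both limits:
- track 3+track 9: duration 5, tempo budget 18, value 80
- track 5+track 9: duration 5, tempo budget 17, value 72
- track 9+track 8: duration 10, tempo budget 19, value 72
Best: 80 pts.

80 pts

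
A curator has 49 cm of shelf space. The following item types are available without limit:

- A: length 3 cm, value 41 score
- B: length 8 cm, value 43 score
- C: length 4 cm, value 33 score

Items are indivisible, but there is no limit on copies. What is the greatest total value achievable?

Best value-per-unit is A at 41/3, and filling with it alone uses length 16×3=48. No mix of the others beats 16×41 = 656.

656 score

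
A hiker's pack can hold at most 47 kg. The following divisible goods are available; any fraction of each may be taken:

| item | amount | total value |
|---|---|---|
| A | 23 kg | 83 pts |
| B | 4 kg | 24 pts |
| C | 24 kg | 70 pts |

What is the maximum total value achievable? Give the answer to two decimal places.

165.33

Take in order of value per unit:
- B (24/4 per unit): all 4 → value 24, running total 24.00
- A (83/23 per unit): all 23 → value 83, running total 107.00
- C (70/24 per unit): 20 of 24 → value 20×70/24 = 58.3333, running total 165.33
Total 165.33.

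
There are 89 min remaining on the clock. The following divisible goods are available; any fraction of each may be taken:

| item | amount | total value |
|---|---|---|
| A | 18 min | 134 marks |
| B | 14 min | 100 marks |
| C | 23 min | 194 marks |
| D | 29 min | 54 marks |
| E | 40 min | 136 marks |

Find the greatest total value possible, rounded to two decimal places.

Take in order of value per unit:
- C (194/23 per unit): all 23 → value 194, running total 194.00
- A (134/18 per unit): all 18 → value 134, running total 328.00
- B (100/14 per unit): all 14 → value 100, running total 428.00
- E (136/40 per unit): 34 of 40 → value 34×136/40 = 115.6000, running total 543.60
Total 543.60.

543.60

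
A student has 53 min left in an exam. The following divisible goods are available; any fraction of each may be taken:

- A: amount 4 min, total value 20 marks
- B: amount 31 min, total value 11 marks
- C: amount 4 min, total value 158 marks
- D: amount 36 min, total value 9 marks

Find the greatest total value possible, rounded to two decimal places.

Take in order of value per unit:
- C (158/4 per unit): all 4 → value 158, running total 158.00
- A (20/4 per unit): all 4 → value 20, running total 178.00
- B (11/31 per unit): all 31 → value 11, running total 189.00
- D (9/36 per unit): 14 of 36 → value 14×9/36 = 3.5000, running total 192.50
Total 192.50.

192.50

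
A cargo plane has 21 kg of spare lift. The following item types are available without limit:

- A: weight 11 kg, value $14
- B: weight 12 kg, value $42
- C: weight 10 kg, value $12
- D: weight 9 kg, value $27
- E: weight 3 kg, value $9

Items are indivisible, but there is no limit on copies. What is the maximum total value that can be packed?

$69

Best value-per-unit is B at 42/12; filling with it alone gives 1×42 = 42.
Optimal mix: 1×B + 1×D → weight 21, value 69.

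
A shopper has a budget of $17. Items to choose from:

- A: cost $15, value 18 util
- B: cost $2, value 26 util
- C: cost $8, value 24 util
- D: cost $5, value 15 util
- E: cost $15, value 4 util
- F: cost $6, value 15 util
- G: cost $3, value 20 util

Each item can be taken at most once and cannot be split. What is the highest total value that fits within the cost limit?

This is a 0/1 knapsack; check combinations near the capacity.
- B+D+F+G: cost 2+5+6+3=16, value 26+15+15+20=76
- B+C+G: cost 2+8+3=13, value 26+24+20=70
- B+C+D: cost 2+8+5=15, value 26+24+15=65
- B+C+F: cost 2+8+6=16, value 26+24+15=65
- B+D+G: cost 2+5+3=10, value 26+15+20=61
Best: 76 util.

76 util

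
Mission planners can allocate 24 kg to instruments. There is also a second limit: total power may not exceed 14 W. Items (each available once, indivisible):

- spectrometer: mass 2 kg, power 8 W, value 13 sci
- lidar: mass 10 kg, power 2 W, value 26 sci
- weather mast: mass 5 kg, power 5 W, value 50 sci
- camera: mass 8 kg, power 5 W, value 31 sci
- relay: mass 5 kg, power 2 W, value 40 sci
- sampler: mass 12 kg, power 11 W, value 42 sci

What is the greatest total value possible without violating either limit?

Feasible sets respecting both limits:
- weather mast+camera+relay: mass 18, power 12, value 121
- lidar+weather mast+relay: mass 20, power 9, value 116
- lidar+weather mast+camera: mass 23, power 12, value 107
- lidar+camera+relay: mass 23, power 9, value 97
Best: 121 sci.

121 sci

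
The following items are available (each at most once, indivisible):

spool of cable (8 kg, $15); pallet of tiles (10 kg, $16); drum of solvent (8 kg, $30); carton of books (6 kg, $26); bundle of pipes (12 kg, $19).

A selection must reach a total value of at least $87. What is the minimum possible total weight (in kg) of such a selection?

Subsets with value ≥ 87, sorted by total weight:
- spool of cable+pallet of tiles+drum of solvent+carton of books: weight 32, value 87
- spool of cable+drum of solvent+carton of books+bundle of pipes: weight 34, value 90
- pallet of tiles+drum of solvent+carton of books+bundle of pipes: weight 36, value 91
- spool of cable+pallet of tiles+drum of solvent+carton of books+bundle of pipes: weight 44, value 106
Minimum weight: 32 kg.

32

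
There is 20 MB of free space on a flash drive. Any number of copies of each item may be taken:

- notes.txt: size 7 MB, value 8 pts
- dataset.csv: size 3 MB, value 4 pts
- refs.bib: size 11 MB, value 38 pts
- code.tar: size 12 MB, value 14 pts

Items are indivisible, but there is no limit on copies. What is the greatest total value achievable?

Best value-per-unit is refs.bib at 38/11; filling with it alone gives 1×38 = 38.
Optimal mix: 3×dataset.csv + 1×refs.bib → size 20, value 50.

50 pts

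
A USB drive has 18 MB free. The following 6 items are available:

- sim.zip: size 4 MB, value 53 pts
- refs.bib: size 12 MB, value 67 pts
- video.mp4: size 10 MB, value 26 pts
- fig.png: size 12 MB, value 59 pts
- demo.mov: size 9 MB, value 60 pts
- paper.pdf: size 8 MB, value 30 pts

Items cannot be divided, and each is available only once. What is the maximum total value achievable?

120 pts

Check high-value combinations within 18 MB:
- sim.zip+refs.bib: size 4+12=16, value 53+67=120
- sim.zip+demo.mov: size 4+9=13, value 53+60=113
- sim.zip+fig.png: size 4+12=16, value 53+59=112
Best: 120 pts.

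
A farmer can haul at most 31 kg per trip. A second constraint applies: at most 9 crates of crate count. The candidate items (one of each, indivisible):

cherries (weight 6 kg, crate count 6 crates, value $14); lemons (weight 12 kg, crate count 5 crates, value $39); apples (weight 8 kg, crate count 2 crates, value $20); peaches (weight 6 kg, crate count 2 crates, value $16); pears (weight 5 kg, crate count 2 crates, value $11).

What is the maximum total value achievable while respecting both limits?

$75

Feasible sets respecting both limits:
- lemons+apples+peaches: weight 26, crate count 9, value 75
- lemons+apples+pears: weight 25, crate count 9, value 70
- lemons+peaches+pears: weight 23, crate count 9, value 66
- lemons+apples: weight 20, crate count 7, value 59
Best: $75.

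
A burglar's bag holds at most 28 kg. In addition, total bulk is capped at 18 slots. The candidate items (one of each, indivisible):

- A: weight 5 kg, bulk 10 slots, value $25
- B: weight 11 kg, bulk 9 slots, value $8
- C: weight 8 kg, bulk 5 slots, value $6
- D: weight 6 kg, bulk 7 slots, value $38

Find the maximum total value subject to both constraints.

$63

Feasible sets respecting both limits:
- A+D: weight 11, bulk 17, value 63
- B+D: weight 17, bulk 16, value 46
- C+D: weight 14, bulk 12, value 44
- D: weight 6, bulk 7, value 38
Best: $63.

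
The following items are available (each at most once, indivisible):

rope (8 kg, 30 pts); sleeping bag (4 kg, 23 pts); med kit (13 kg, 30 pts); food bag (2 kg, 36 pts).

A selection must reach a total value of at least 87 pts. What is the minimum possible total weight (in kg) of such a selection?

Subsets with value ≥ 87, sorted by total weight:
- rope+sleeping bag+food bag: weight 14, value 89
- sleeping bag+med kit+food bag: weight 19, value 89
- rope+med kit+food bag: weight 23, value 96
- rope+sleeping bag+med kit+food bag: weight 27, value 119
Minimum weight: 14 kg.

14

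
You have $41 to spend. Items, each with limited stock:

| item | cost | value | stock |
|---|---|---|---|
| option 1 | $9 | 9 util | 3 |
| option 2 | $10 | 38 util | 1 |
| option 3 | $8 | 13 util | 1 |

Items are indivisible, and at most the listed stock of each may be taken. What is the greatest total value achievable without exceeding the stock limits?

69 util

Top feasible selections:
- 2×option 1 + 1×option 2 + 1×option 3: cost 36, value 69
- 3×option 1 + 1×option 2: cost 37, value 65
Best: 69 util.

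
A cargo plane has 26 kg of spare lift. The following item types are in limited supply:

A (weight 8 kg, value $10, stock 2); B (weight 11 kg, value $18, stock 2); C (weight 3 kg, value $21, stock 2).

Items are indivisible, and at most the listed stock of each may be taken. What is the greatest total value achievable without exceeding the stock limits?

$70

Top feasible selections:
- 1×A + 1×B + 2×C: weight 25, value 70
- 2×A + 2×C: weight 22, value 62
Best: $70.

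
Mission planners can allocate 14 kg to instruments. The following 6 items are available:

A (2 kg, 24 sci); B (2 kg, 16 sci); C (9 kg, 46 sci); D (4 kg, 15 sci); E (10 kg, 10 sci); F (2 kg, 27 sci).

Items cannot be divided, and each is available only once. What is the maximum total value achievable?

Check high-value combinations within 14 kg:
- A+C+F: mass 2+9+2=13, value 24+46+27=97
- B+C+F: mass 2+9+2=13, value 16+46+27=89
- A+B+C: mass 2+2+9=13, value 24+16+46=86
Best: 97 sci.

97 sci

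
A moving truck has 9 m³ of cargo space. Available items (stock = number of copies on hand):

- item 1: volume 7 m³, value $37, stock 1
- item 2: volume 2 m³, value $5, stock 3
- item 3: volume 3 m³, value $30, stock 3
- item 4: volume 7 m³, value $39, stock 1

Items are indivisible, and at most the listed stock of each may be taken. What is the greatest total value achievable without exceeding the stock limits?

Top feasible selections:
- 3×item 3: volume 9, value 90
- 1×item 2 + 2×item 3: volume 8, value 65
- 2×item 3: volume 6, value 60
- 3×item 2 + 1×item 3: volume 9, value 45
Best: $90.

$90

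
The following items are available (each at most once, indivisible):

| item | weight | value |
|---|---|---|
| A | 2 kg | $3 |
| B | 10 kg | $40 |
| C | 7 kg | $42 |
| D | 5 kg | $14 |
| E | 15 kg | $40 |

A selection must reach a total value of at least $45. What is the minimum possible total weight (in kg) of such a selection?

Subsets with value ≥ 45, sorted by total weight:
- A+C: weight 9, value 45
- C+D: weight 12, value 56
- A+C+D: weight 14, value 59
- B+D: weight 15, value 54
Minimum weight: 9 kg.

9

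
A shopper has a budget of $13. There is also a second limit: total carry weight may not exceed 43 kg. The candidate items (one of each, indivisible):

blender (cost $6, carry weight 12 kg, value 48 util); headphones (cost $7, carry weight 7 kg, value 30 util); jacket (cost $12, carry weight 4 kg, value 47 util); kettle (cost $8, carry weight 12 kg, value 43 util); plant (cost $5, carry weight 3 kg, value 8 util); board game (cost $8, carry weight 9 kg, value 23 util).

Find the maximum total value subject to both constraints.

78 util

Feasible sets respecting both limits:
- blender+headphones: cost 13, carry weight 19, value 78
- blender+plant: cost 11, carry weight 15, value 56
- kettle+plant: cost 13, carry weight 15, value 51
- blender: cost 6, carry weight 12, value 48
Best: 78 util.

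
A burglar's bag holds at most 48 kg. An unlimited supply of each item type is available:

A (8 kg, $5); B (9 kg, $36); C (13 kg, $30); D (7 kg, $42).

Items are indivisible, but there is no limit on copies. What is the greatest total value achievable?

$252

Best value-per-unit is D at 42/7, and filling with it alone uses weight 6×7=42. No mix of the others beats 6×42 = 252.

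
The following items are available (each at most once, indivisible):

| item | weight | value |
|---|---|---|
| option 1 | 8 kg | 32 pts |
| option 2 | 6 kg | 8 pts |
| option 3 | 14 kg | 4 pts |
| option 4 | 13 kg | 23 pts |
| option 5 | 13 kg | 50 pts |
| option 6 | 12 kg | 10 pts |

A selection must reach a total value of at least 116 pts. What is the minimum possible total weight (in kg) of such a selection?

52

Subsets with value ≥ 116, sorted by total weight:
- option 1+option 2+option 4+option 5+option 6: weight 52, value 123
- option 1+option 2+option 3+option 4+option 5: weight 54, value 117
Minimum weight: 52 kg.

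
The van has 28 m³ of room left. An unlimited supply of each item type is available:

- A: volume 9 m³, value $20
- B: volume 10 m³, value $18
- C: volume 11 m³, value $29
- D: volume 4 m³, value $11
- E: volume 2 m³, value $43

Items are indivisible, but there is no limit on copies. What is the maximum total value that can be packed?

Best value-per-unit is E at 43/2, and filling with it alone uses volume 14×2=28. No mix of the others beats 14×43 = 602.

$602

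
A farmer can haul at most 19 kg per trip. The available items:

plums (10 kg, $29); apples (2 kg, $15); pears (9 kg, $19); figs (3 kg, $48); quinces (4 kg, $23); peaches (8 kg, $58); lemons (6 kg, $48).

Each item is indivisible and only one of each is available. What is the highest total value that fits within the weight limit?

Check high-value combinations within 19 kg:
- apples+figs+peaches+lemons: weight 2+3+8+6=19, value 15+48+58+48=169
- figs+peaches+lemons: weight 3+8+6=17, value 48+58+48=154
- apples+figs+quinces+peaches: weight 2+3+4+8=17, value 15+48+23+58=144
Best: $169.

$169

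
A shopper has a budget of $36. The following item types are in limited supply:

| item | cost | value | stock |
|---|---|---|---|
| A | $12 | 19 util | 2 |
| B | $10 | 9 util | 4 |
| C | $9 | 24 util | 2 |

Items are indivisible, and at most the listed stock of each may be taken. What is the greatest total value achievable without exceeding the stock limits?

67 util

Top feasible selections:
- 1×A + 2×C: cost 30, value 67
- 2×A + 1×C: cost 33, value 62
- 1×B + 2×C: cost 28, value 57
- 1×A + 1×B + 1×C: cost 31, value 52
Best: 67 util.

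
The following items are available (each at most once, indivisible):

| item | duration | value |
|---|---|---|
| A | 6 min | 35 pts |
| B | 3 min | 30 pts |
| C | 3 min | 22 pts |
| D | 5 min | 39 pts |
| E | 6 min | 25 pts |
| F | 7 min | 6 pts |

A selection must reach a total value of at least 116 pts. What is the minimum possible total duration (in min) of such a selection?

17

Subsets with value ≥ 116, sorted by total duration:
- A+B+C+D: duration 17, value 126
- B+C+D+E: duration 17, value 116
- A+B+D+E: duration 20, value 129
- A+C+D+E: duration 20, value 121
Minimum duration: 17 min.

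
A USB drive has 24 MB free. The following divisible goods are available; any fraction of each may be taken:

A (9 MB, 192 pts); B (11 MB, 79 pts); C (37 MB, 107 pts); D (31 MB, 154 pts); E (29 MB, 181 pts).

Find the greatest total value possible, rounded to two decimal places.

295.97

Take in order of value per unit:
- A (192/9 per unit): all 9 → value 192, running total 192.00
- B (79/11 per unit): all 11 → value 79, running total 271.00
- E (181/29 per unit): 4 of 29 → value 4×181/29 = 24.9655, running total 295.97
Total 295.97.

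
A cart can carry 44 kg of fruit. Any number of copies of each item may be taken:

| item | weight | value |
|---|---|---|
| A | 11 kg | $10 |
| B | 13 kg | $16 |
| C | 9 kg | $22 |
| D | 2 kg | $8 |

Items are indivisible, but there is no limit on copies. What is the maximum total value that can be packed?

Best value-per-unit is D at 8/2, and filling with it alone uses weight 22×2=44. No mix of the others beats 22×8 = 176.

$176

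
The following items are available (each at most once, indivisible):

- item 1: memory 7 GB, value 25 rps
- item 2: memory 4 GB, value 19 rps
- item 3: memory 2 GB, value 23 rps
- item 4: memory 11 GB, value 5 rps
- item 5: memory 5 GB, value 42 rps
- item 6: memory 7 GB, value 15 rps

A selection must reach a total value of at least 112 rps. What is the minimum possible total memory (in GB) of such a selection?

Subsets with value ≥ 112, sorted by total memory:
- item 1+item 2+item 3+item 5+item 6: memory 25, value 124
- item 1+item 2+item 3+item 4+item 5: memory 29, value 114
- item 1+item 2+item 3+item 4+item 5+item 6: memory 36, value 129
Minimum memory: 25 GB.

25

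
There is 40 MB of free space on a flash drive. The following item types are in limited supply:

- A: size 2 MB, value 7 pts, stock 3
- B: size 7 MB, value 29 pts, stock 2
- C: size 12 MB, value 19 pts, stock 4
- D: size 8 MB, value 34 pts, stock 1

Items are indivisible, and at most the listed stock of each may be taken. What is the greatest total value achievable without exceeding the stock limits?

Top feasible selections:
- 3×A + 2×B + 1×C + 1×D: size 40, value 132
- 2×A + 2×B + 1×C + 1×D: size 38, value 125
- 1×A + 2×B + 1×C + 1×D: size 36, value 118
- 3×A + 2×B + 1×D: size 28, value 113
Best: 132 pts.

132 pts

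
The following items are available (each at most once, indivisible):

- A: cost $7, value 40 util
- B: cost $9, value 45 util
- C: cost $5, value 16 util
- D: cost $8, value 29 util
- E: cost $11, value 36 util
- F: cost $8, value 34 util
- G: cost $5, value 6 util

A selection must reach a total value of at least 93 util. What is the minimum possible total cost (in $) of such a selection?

Subsets with value ≥ 93, sorted by total cost:
- A+B+C: cost 21, value 101
- B+C+F: cost 22, value 95
Minimum cost: 21 $.

21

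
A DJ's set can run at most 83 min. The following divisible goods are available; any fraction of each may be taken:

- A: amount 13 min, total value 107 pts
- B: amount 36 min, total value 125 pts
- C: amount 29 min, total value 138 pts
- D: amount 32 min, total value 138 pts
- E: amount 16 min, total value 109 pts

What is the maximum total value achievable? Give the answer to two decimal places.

Take in order of value per unit:
- A (107/13 per unit): all 13 → value 107, running total 107.00
- E (109/16 per unit): all 16 → value 109, running total 216.00
- C (138/29 per unit): all 29 → value 138, running total 354.00
- D (138/32 per unit): 25 of 32 → value 25×138/32 = 107.8125, running total 461.81
Total 461.81.

461.81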